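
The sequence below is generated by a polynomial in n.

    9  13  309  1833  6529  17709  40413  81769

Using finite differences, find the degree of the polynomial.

First differences: 4, 296, 1524, 4696, 11180, 22704, 41356
Second differences: 292, 1228, 3172, 6484, 11524, 18652
Third differences: 936, 1944, 3312, 5040, 7128
Fourth differences: 1008, 1368, 1728, 2088
Fifth differences: 360, 360, 360
The fifth differences are constant, so the polynomial has degree 5.

5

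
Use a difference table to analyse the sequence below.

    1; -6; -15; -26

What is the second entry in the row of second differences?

D1: -7, -9, -11
D2: -2, -2

-2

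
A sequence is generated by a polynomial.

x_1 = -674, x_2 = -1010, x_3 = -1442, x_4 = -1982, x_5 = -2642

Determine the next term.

-3434

-336, -432, -540, -660
-96, -108, -120
-12, -12
The third differences are constant (-12).
-120 − 12 = -132;  -660 − 132 = -792;  -2642 − 792 = -3434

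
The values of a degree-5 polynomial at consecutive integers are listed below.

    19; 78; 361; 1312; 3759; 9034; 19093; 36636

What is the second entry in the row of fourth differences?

D1: 59, 283, 951, 2447, 5275, 10059, 17543
D2: 224, 668, 1496, 2828, 4784, 7484
D3: 444, 828, 1332, 1956, 2700
D4: 384, 504, 624, 744
D5: 120, 120, 120

504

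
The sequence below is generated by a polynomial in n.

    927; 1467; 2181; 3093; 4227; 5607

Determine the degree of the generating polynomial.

3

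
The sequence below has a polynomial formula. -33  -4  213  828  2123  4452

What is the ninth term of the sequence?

D1: 29, 217, 615, 1295, 2329
D2: 188, 398, 680, 1034
D3: 210, 282, 354
D4: 72, 72
Fourth differences constant at 72.
354 + 72 = 426;  1034 + 426 = 1460;  2329 + 1460 = 3789;  4452 + 3789 = 8241
426 + 72 = 498;  1460 + 498 = 1958;  3789 + 1958 = 5747;  8241 + 5747 = 13988
498 + 72 = 570;  1958 + 570 = 2528;  5747 + 2528 = 8275;  13988 + 8275 = 22263

22263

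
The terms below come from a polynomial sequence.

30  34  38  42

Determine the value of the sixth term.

50

D1: 4, 4, 4
The first differences are constant (4).
42 + 4 = 46
46 + 4 = 50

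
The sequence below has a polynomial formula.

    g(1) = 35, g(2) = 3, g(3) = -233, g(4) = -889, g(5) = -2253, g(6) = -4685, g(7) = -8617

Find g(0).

7

D1: -32, -236, -656, -1364, -2432, -3932
D2: -204, -420, -708, -1068, -1500
D3: -216, -288, -360, -432
D4: -72, -72, -72
The fourth differences are constant at -72.
Work back: -216 + 72 = -144;  -204 + 144 = -60;  -32 + 60 = 28;  35 − 28 = 7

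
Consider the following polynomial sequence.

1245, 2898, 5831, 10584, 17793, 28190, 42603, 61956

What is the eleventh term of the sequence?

160335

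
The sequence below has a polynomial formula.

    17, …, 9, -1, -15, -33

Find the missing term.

15

Using the last 4 terms:
First differences: -10, -14, -18
Second differences: -4, -4
Constant second difference = -4.
Extend backward: -10 + 4 = -6;  9 + 6 = 15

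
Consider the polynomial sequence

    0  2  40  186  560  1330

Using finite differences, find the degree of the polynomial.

4

First differences: 2, 38, 146, 374, 770
Second differences: 36, 108, 228, 396
Third differences: 72, 120, 168
Fourth differences: 48, 48
The fourth differences are constant, so the polynomial has degree 4.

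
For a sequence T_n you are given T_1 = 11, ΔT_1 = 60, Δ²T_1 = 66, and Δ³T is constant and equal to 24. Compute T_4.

Build the table forward from the leading diagonal:
D3: 24  24  24  24
D2: 66  90  114  138
D1: 60  126  216  330
T: 11  71  197  413

413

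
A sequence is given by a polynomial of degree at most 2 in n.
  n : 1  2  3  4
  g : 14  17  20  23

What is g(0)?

3  3  3
The first differences are constant at 3.
Work back: 14 − 3 = 11

11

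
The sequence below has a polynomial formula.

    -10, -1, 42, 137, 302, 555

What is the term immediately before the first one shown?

9  43  95  165  253
34  52  70  88
18  18  18
The third differences are constant at 18.
Work back: 34 − 18 = 16;  9 − 16 = -7;  -10 + 7 = -3

-3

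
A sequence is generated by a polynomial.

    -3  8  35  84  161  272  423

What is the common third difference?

First differences: 11, 27, 49, 77, 111, 151
Second differences: 16, 22, 28, 34, 40
Third differences: 6, 6, 6, 6

6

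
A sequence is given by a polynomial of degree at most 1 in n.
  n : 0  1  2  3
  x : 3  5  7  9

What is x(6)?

15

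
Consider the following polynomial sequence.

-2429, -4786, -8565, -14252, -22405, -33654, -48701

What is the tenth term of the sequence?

-124730

-2357  -3779  -5687  -8153  -11249  -15047
-1422  -1908  -2466  -3096  -3798
-486  -558  -630  -702
-72  -72  -72
Constant fourth difference = -72, so extend:
-702 − 72 = -774;  -3798 − 774 = -4572;  -15047 − 4572 = -19619;  -48701 − 19619 = -68320
-774 − 72 = -846;  -4572 − 846 = -5418;  -19619 − 5418 = -25037;  -68320 − 25037 = -93357
-846 − 72 = -918;  -5418 − 918 = -6336;  -25037 − 6336 = -31373;  -93357 − 31373 = -124730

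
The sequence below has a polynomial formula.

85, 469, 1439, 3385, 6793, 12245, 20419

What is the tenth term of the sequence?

384  970  1946  3408  5452  8174
586  976  1462  2044  2722
390  486  582  678
96  96  96
The fourth differences are constant (96).
678 + 96 = 774;  2722 + 774 = 3496;  8174 + 3496 = 11670;  20419 + 11670 = 32089
774 + 96 = 870;  3496 + 870 = 4366;  11670 + 4366 = 16036;  32089 + 16036 = 48125
870 + 96 = 966;  4366 + 966 = 5332;  16036 + 5332 = 21368;  48125 + 21368 = 69493

69493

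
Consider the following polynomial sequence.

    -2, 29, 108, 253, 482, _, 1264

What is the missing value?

Using the first 5 terms:
D1: 31, 79, 145, 229
D2: 48, 66, 84
D3: 18, 18
Constant third difference = 18.
Extend forward: 84 + 18 = 102;  229 + 102 = 331;  482 + 331 = 813

813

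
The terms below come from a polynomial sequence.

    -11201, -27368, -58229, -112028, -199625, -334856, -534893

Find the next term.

D1: -16167 , -30861 , -53799 , -87597 , -135231 , -200037
D2: -14694 , -22938 , -33798 , -47634 , -64806
D3: -8244 , -10860 , -13836 , -17172
D4: -2616 , -2976 , -3336
D5: -360 , -360
The fifth differences are constant (-360).
-3336 − 360 = -3696;  -17172 − 3696 = -20868;  -64806 − 20868 = -85674;  -200037 − 85674 = -285711;  -534893 − 285711 = -820604

-820604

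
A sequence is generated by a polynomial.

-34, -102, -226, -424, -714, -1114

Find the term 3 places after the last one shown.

-3154

D1: -68 , -124 , -198 , -290 , -400
D2: -56 , -74 , -92 , -110
D3: -18 , -18 , -18
Constant third difference = -18, so extend:
-110 − 18 = -128;  -400 − 128 = -528;  -1114 − 528 = -1642
-128 − 18 = -146;  -528 − 146 = -674;  -1642 − 674 = -2316
-146 − 18 = -164;  -674 − 164 = -838;  -2316 − 838 = -3154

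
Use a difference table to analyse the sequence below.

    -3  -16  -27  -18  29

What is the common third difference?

D1: -13, -11, 9, 47
D2: 2, 20, 38
D3: 18, 18

18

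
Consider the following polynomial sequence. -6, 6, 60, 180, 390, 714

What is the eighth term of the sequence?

12, 54, 120, 210, 324
42, 66, 90, 114
24, 24, 24
Constant third difference = 24, so extend:
114 + 24 = 138;  324 + 138 = 462;  714 + 462 = 1176
138 + 24 = 162;  462 + 162 = 624;  1176 + 624 = 1800

1800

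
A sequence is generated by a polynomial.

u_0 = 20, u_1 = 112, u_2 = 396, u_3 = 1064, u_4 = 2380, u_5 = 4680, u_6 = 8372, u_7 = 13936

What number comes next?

21924

D1: 92, 284, 668, 1316, 2300, 3692, 5564
D2: 192, 384, 648, 984, 1392, 1872
D3: 192, 264, 336, 408, 480
D4: 72, 72, 72, 72
Constant fourth difference = 72, so extend:
480 + 72 = 552;  1872 + 552 = 2424;  5564 + 2424 = 7988;  13936 + 7988 = 21924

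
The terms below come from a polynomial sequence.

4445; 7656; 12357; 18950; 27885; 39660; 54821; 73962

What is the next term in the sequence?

97725

First differences: 3211, 4701, 6593, 8935, 11775, 15161, 19141
Second differences: 1490, 1892, 2342, 2840, 3386, 3980
Third differences: 402, 450, 498, 546, 594
Fourth differences: 48, 48, 48, 48
Constant fourth difference = 48, so extend:
594 + 48 = 642;  3980 + 642 = 4622;  19141 + 4622 = 23763;  73962 + 23763 = 97725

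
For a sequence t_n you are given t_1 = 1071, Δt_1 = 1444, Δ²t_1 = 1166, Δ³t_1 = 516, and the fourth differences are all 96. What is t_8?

Build the table forward from the leading diagonal:
Δ⁴: 96, 96, 96, 96, 96, 96, 96, 96
Δ³: 516, 612, 708, 804, 900, 996, 1092, 1188
Δ²: 1166, 1682, 2294, 3002, 3806, 4706, 5702, 6794
Δ: 1444, 2610, 4292, 6586, 9588, 13394, 18100, 23802
t: 1071, 2515, 5125, 9417, 16003, 25591, 38985, 57085

57085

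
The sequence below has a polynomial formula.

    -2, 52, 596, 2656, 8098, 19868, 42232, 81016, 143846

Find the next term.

240388

54  544  2060  5442  11770  22364  38784  62830
490  1516  3382  6328  10594  16420  24046
1026  1866  2946  4266  5826  7626
840  1080  1320  1560  1800
240  240  240  240
Fifth differences constant at 240.
1800 + 240 = 2040;  7626 + 2040 = 9666;  24046 + 9666 = 33712;  62830 + 33712 = 96542;  143846 + 96542 = 240388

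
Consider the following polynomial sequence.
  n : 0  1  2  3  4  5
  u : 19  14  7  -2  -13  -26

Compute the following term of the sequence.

-41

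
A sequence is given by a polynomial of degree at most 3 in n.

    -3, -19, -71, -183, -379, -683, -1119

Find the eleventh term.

D1: -16 , -52 , -112 , -196 , -304 , -436
D2: -36 , -60 , -84 , -108 , -132
D3: -24 , -24 , -24 , -24
Constant third difference = -24, so extend:
-132 − 24 = -156;  -436 − 156 = -592;  -1119 − 592 = -1711
-156 − 24 = -180;  -592 − 180 = -772;  -1711 − 772 = -2483
-180 − 24 = -204;  -772 − 204 = -976;  -2483 − 976 = -3459
-204 − 24 = -228;  -976 − 228 = -1204;  -3459 − 1204 = -4663

-4663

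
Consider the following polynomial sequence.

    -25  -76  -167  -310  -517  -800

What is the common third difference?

-12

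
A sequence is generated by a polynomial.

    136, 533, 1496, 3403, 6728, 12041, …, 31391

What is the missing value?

Using the first 6 terms:
First differences: 397, 963, 1907, 3325, 5313
Second differences: 566, 944, 1418, 1988
Third differences: 378, 474, 570
Fourth differences: 96, 96
Constant fourth difference = 96.
Extend forward: 570 + 96 = 666;  1988 + 666 = 2654;  5313 + 2654 = 7967;  12041 + 7967 = 20008

20008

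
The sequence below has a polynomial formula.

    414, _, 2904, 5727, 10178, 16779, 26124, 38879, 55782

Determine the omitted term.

Using the last 7 terms:
Δ: 2823  4451  6601  9345  12755  16903
Δ²: 1628  2150  2744  3410  4148
Δ³: 522  594  666  738
Δ⁴: 72  72  72
Constant fourth difference = 72.
Extend backward: 522 − 72 = 450;  1628 − 450 = 1178;  2823 − 1178 = 1645;  2904 − 1645 = 1259

1259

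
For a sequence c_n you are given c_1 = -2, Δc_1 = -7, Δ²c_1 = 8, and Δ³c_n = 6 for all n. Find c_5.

Build the table forward from the leading diagonal:
Third differences: 6  6  6  6  6
Second differences: 8  14  20  26  32
First differences: -7  1  15  35  61
c: -2  -9  -8  7  42

42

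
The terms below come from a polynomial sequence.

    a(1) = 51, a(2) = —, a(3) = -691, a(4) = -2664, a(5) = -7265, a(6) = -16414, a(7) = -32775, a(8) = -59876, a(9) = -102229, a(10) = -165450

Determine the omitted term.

-50

Using the last 8 terms:
First differences: -1973, -4601, -9149, -16361, -27101, -42353, -63221
Second differences: -2628, -4548, -7212, -10740, -15252, -20868
Third differences: -1920, -2664, -3528, -4512, -5616
Fourth differences: -744, -864, -984, -1104
Fifth differences: -120, -120, -120
Constant fifth difference = -120.
Extend backward: -744 + 120 = -624;  -1920 + 624 = -1296;  -2628 + 1296 = -1332;  -1973 + 1332 = -641;  -691 + 641 = -50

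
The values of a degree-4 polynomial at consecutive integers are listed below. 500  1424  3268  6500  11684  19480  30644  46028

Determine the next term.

D1: 924 , 1844 , 3232 , 5184 , 7796 , 11164 , 15384
D2: 920 , 1388 , 1952 , 2612 , 3368 , 4220
D3: 468 , 564 , 660 , 756 , 852
D4: 96 , 96 , 96 , 96
Constant fourth difference = 96, so extend:
852 + 96 = 948;  4220 + 948 = 5168;  15384 + 5168 = 20552;  46028 + 20552 = 66580

66580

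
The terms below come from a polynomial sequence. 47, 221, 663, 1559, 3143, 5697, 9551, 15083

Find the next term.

174, 442, 896, 1584, 2554, 3854, 5532
268, 454, 688, 970, 1300, 1678
186, 234, 282, 330, 378
48, 48, 48, 48
Constant fourth difference = 48, so extend:
378 + 48 = 426;  1678 + 426 = 2104;  5532 + 2104 = 7636;  15083 + 7636 = 22719

22719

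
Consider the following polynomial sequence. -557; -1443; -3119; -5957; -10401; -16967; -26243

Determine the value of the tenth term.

-77291

D1: -886, -1676, -2838, -4444, -6566, -9276
D2: -790, -1162, -1606, -2122, -2710
D3: -372, -444, -516, -588
D4: -72, -72, -72
Constant fourth difference = -72, so extend:
-588 − 72 = -660;  -2710 − 660 = -3370;  -9276 − 3370 = -12646;  -26243 − 12646 = -38889
-660 − 72 = -732;  -3370 − 732 = -4102;  -12646 − 4102 = -16748;  -38889 − 16748 = -55637
-732 − 72 = -804;  -4102 − 804 = -4906;  -16748 − 4906 = -21654;  -55637 − 21654 = -77291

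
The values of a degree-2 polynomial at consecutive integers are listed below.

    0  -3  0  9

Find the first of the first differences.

-3

D1: -3, 3, 9
D2: 6, 6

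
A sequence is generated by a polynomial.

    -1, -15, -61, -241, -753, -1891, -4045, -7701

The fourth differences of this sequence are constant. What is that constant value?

-96

Δ: -14, -46, -180, -512, -1138, -2154, -3656
Δ²: -32, -134, -332, -626, -1016, -1502
Δ³: -102, -198, -294, -390, -486
Δ⁴: -96, -96, -96, -96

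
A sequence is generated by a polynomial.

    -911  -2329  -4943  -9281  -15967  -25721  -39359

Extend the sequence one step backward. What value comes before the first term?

-257

D1: -1418  -2614  -4338  -6686  -9754  -13638
D2: -1196  -1724  -2348  -3068  -3884
D3: -528  -624  -720  -816
D4: -96  -96  -96
The fourth differences are constant at -96.
Work back: -528 + 96 = -432;  -1196 + 432 = -764;  -1418 + 764 = -654;  -911 + 654 = -257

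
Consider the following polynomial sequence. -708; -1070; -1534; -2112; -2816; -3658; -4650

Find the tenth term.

D1: -362, -464, -578, -704, -842, -992
D2: -102, -114, -126, -138, -150
D3: -12, -12, -12, -12
The third differences are constant (-12).
-150 − 12 = -162;  -992 − 162 = -1154;  -4650 − 1154 = -5804
-162 − 12 = -174;  -1154 − 174 = -1328;  -5804 − 1328 = -7132
-174 − 12 = -186;  -1328 − 186 = -1514;  -7132 − 1514 = -8646

-8646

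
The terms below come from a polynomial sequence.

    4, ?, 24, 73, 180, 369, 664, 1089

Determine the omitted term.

Using the last 6 terms:
First differences: 49  107  189  295  425
Second differences: 58  82  106  130
Third differences: 24  24  24
Constant third difference = 24.
Extend backward: 58 − 24 = 34;  49 − 34 = 15;  24 − 15 = 9

9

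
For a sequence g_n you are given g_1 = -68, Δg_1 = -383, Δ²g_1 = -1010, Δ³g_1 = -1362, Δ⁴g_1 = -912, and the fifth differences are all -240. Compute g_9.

Build the table forward from the leading diagonal:
Δ⁵: -240  -240  -240  -240  -240  -240  -240  -240  -240
Δ⁴: -912  -1152  -1392  -1632  -1872  -2112  -2352  -2592  -2832
Δ³: -1362  -2274  -3426  -4818  -6450  -8322  -10434  -12786  -15378
Δ²: -1010  -2372  -4646  -8072  -12890  -19340  -27662  -38096  -50882
Δ: -383  -1393  -3765  -8411  -16483  -29373  -48713  -76375  -114471
g: -68  -451  -1844  -5609  -14020  -30503  -59876  -108589  -184964

-184964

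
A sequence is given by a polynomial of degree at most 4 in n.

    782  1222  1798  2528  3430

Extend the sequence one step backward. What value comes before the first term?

D1: 440, 576, 730, 902
D2: 136, 154, 172
D3: 18, 18
The third differences are constant at 18.
Work back: 136 − 18 = 118;  440 − 118 = 322;  782 − 322 = 460

460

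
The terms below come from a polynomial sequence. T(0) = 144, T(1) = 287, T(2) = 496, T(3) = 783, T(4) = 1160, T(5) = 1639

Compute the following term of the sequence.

2232

First differences: 143 , 209 , 287 , 377 , 479
Second differences: 66 , 78 , 90 , 102
Third differences: 12 , 12 , 12
The third differences are constant (12).
102 + 12 = 114;  479 + 114 = 593;  1639 + 593 = 2232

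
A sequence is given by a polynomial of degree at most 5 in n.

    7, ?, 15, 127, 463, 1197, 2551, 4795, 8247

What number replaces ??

1

Using the last 7 terms:
First differences: 112  336  734  1354  2244  3452
Second differences: 224  398  620  890  1208
Third differences: 174  222  270  318
Fourth differences: 48  48  48
Constant fourth difference = 48.
Extend backward: 174 − 48 = 126;  224 − 126 = 98;  112 − 98 = 14;  15 − 14 = 1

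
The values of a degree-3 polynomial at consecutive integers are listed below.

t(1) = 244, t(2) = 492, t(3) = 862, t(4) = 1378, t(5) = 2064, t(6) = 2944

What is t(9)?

6988

248 , 370 , 516 , 686 , 880
122 , 146 , 170 , 194
24 , 24 , 24
The third differences are constant (24).
194 + 24 = 218;  880 + 218 = 1098;  2944 + 1098 = 4042
218 + 24 = 242;  1098 + 242 = 1340;  4042 + 1340 = 5382
242 + 24 = 266;  1340 + 266 = 1606;  5382 + 1606 = 6988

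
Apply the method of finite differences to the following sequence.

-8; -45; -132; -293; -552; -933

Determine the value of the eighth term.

-2157

-37 , -87 , -161 , -259 , -381
-50 , -74 , -98 , -122
-24 , -24 , -24
Third differences constant at -24.
-122 − 24 = -146;  -381 − 146 = -527;  -933 − 527 = -1460
-146 − 24 = -170;  -527 − 170 = -697;  -1460 − 697 = -2157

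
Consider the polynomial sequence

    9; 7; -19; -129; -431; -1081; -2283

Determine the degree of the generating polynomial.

D1: -2, -26, -110, -302, -650, -1202
D2: -24, -84, -192, -348, -552
D3: -60, -108, -156, -204
D4: -48, -48, -48
The fourth differences are constant, so the polynomial has degree 4.

4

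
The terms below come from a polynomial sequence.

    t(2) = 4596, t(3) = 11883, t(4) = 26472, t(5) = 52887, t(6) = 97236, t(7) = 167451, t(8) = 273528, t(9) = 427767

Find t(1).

Δ: 7287  14589  26415  44349  70215  106077  154239
Δ²: 7302  11826  17934  25866  35862  48162
Δ³: 4524  6108  7932  9996  12300
Δ⁴: 1584  1824  2064  2304
Δ⁵: 240  240  240
The fifth differences are constant at 240.
Work back: 1584 − 240 = 1344;  4524 − 1344 = 3180;  7302 − 3180 = 4122;  7287 − 4122 = 3165;  4596 − 3165 = 1431

1431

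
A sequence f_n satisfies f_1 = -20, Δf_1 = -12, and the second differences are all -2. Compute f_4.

-62

Build the table forward from the leading diagonal:
Δ²: -2  -2  -2  -2
Δ: -12  -14  -16  -18
f: -20  -32  -46  -62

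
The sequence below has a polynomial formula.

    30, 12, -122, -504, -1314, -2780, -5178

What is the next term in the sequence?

-8832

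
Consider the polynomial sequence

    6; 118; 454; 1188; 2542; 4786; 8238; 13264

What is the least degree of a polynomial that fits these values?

4

D1: 112, 336, 734, 1354, 2244, 3452, 5026
D2: 224, 398, 620, 890, 1208, 1574
D3: 174, 222, 270, 318, 366
D4: 48, 48, 48, 48
The fourth differences are constant, so the polynomial has degree 4.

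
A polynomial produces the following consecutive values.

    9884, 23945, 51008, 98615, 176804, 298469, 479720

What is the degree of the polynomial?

Δ: 14061, 27063, 47607, 78189, 121665, 181251
Δ²: 13002, 20544, 30582, 43476, 59586
Δ³: 7542, 10038, 12894, 16110
Δ⁴: 2496, 2856, 3216
Δ⁵: 360, 360
The fifth differences are constant, so the polynomial has degree 5.

5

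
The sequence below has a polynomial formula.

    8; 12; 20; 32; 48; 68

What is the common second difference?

4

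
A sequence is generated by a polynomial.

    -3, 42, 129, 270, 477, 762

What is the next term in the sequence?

1137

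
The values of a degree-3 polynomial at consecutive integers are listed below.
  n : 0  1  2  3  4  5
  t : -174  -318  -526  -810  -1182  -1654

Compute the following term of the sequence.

-2238

First differences: -144, -208, -284, -372, -472
Second differences: -64, -76, -88, -100
Third differences: -12, -12, -12
Constant third difference = -12, so extend:
-100 − 12 = -112;  -472 − 112 = -584;  -1654 − 584 = -2238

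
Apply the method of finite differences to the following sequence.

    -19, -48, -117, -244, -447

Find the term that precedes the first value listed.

Δ: -29  -69  -127  -203
Δ²: -40  -58  -76
Δ³: -18  -18
The third differences are constant at -18.
Work back: -40 + 18 = -22;  -29 + 22 = -7;  -19 + 7 = -12

-12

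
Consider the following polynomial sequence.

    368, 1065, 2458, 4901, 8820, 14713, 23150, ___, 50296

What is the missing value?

Using the first 7 terms:
D1: 697, 1393, 2443, 3919, 5893, 8437
D2: 696, 1050, 1476, 1974, 2544
D3: 354, 426, 498, 570
D4: 72, 72, 72
Constant fourth difference = 72.
Extend forward: 570 + 72 = 642;  2544 + 642 = 3186;  8437 + 3186 = 11623;  23150 + 11623 = 34773

34773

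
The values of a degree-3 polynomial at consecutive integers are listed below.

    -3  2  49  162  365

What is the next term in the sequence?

Δ: 5, 47, 113, 203
Δ²: 42, 66, 90
Δ³: 24, 24
Constant third difference = 24, so extend:
90 + 24 = 114;  203 + 114 = 317;  365 + 317 = 682

682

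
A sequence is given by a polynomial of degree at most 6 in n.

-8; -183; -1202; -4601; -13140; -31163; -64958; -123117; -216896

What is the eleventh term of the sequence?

-571818

-175, -1019, -3399, -8539, -18023, -33795, -58159, -93779
-844, -2380, -5140, -9484, -15772, -24364, -35620
-1536, -2760, -4344, -6288, -8592, -11256
-1224, -1584, -1944, -2304, -2664
-360, -360, -360, -360
Constant fifth difference = -360, so extend:
-2664 − 360 = -3024;  -11256 − 3024 = -14280;  -35620 − 14280 = -49900;  -93779 − 49900 = -143679;  -216896 − 143679 = -360575
-3024 − 360 = -3384;  -14280 − 3384 = -17664;  -49900 − 17664 = -67564;  -143679 − 67564 = -211243;  -360575 − 211243 = -571818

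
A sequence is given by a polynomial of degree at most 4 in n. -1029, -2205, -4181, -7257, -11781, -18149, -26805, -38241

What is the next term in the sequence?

-52997

Δ: -1176 , -1976 , -3076 , -4524 , -6368 , -8656 , -11436
Δ²: -800 , -1100 , -1448 , -1844 , -2288 , -2780
Δ³: -300 , -348 , -396 , -444 , -492
Δ⁴: -48 , -48 , -48 , -48
Constant fourth difference = -48, so extend:
-492 − 48 = -540;  -2780 − 540 = -3320;  -11436 − 3320 = -14756;  -38241 − 14756 = -52997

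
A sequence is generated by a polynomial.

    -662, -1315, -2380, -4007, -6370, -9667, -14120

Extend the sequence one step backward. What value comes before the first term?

-295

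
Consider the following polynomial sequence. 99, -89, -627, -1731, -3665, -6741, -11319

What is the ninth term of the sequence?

-26661

-188, -538, -1104, -1934, -3076, -4578
-350, -566, -830, -1142, -1502
-216, -264, -312, -360
-48, -48, -48
Constant fourth difference = -48, so extend:
-360 − 48 = -408;  -1502 − 408 = -1910;  -4578 − 1910 = -6488;  -11319 − 6488 = -17807
-408 − 48 = -456;  -1910 − 456 = -2366;  -6488 − 2366 = -8854;  -17807 − 8854 = -26661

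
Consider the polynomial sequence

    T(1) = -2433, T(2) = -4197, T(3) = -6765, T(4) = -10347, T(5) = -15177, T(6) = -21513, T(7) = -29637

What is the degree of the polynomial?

D1: -1764, -2568, -3582, -4830, -6336, -8124
D2: -804, -1014, -1248, -1506, -1788
D3: -210, -234, -258, -282
D4: -24, -24, -24
The fourth differences are constant, so the polynomial has degree 4.

4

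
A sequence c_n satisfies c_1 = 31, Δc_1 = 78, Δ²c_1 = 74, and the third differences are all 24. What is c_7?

2089

Build the table forward from the leading diagonal:
Δ³: 24, 24, 24, 24, 24, 24, 24
Δ²: 74, 98, 122, 146, 170, 194, 218
Δ: 78, 152, 250, 372, 518, 688, 882
c: 31, 109, 261, 511, 883, 1401, 2089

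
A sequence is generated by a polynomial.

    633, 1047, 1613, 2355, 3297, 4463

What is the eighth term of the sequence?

7563

414, 566, 742, 942, 1166
152, 176, 200, 224
24, 24, 24
Third differences constant at 24.
224 + 24 = 248;  1166 + 248 = 1414;  4463 + 1414 = 5877
248 + 24 = 272;  1414 + 272 = 1686;  5877 + 1686 = 7563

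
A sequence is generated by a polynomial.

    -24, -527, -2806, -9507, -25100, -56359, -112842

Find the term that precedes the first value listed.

5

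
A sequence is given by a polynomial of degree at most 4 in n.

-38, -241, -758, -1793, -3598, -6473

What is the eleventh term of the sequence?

-203  -517  -1035  -1805  -2875
-314  -518  -770  -1070
-204  -252  -300
-48  -48
Constant fourth difference = -48, so extend:
-300 − 48 = -348;  -1070 − 348 = -1418;  -2875 − 1418 = -4293;  -6473 − 4293 = -10766
-348 − 48 = -396;  -1418 − 396 = -1814;  -4293 − 1814 = -6107;  -10766 − 6107 = -16873
-396 − 48 = -444;  -1814 − 444 = -2258;  -6107 − 2258 = -8365;  -16873 − 8365 = -25238
-444 − 48 = -492;  -2258 − 492 = -2750;  -8365 − 2750 = -11115;  -25238 − 11115 = -36353
-492 − 48 = -540;  -2750 − 540 = -3290;  -11115 − 3290 = -14405;  -36353 − 14405 = -50758

-50758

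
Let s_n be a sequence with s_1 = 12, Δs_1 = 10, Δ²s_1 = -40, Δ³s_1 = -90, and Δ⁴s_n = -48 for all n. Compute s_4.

-168

Build the table forward from the leading diagonal:
D4: -48, -48, -48, -48
D3: -90, -138, -186, -234
D2: -40, -130, -268, -454
D1: 10, -30, -160, -428
s: 12, 22, -8, -168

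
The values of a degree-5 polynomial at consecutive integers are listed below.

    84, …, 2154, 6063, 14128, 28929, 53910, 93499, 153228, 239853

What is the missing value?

Using the last 8 terms:
Δ: 3909, 8065, 14801, 24981, 39589, 59729, 86625
Δ²: 4156, 6736, 10180, 14608, 20140, 26896
Δ³: 2580, 3444, 4428, 5532, 6756
Δ⁴: 864, 984, 1104, 1224
Δ⁵: 120, 120, 120
Constant fifth difference = 120.
Extend backward: 864 − 120 = 744;  2580 − 744 = 1836;  4156 − 1836 = 2320;  3909 − 2320 = 1589;  2154 − 1589 = 565

565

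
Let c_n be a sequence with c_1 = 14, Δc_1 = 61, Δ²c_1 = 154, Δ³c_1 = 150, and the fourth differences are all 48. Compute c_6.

3599

Build the table forward from the leading diagonal:
D4: 48  48  48  48  48  48
D3: 150  198  246  294  342  390
D2: 154  304  502  748  1042  1384
D1: 61  215  519  1021  1769  2811
c: 14  75  290  809  1830  3599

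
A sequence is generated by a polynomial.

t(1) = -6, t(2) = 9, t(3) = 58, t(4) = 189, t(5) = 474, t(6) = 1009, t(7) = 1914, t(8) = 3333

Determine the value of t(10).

8409

Δ: 15 , 49 , 131 , 285 , 535 , 905 , 1419
Δ²: 34 , 82 , 154 , 250 , 370 , 514
Δ³: 48 , 72 , 96 , 120 , 144
Δ⁴: 24 , 24 , 24 , 24
The fourth differences are constant (24).
144 + 24 = 168;  514 + 168 = 682;  1419 + 682 = 2101;  3333 + 2101 = 5434
168 + 24 = 192;  682 + 192 = 874;  2101 + 874 = 2975;  5434 + 2975 = 8409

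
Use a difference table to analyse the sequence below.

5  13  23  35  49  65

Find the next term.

8  10  12  14  16
2  2  2  2
Second differences constant at 2.
16 + 2 = 18;  65 + 18 = 83

83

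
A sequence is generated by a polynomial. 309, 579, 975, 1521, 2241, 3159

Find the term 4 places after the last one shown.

D1: 270, 396, 546, 720, 918
D2: 126, 150, 174, 198
D3: 24, 24, 24
Constant third difference = 24, so extend:
198 + 24 = 222;  918 + 222 = 1140;  3159 + 1140 = 4299
222 + 24 = 246;  1140 + 246 = 1386;  4299 + 1386 = 5685
246 + 24 = 270;  1386 + 270 = 1656;  5685 + 1656 = 7341
270 + 24 = 294;  1656 + 294 = 1950;  7341 + 1950 = 9291

9291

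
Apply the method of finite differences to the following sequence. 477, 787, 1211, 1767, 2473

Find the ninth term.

Δ: 310 , 424 , 556 , 706
Δ²: 114 , 132 , 150
Δ³: 18 , 18
The third differences are constant (18).
150 + 18 = 168;  706 + 168 = 874;  2473 + 874 = 3347
168 + 18 = 186;  874 + 186 = 1060;  3347 + 1060 = 4407
186 + 18 = 204;  1060 + 204 = 1264;  4407 + 1264 = 5671
204 + 18 = 222;  1264 + 222 = 1486;  5671 + 1486 = 7157

7157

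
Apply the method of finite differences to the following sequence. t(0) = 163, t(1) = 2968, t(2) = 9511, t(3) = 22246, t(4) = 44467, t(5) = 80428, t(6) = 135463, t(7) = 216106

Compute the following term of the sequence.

First differences: 2805 , 6543 , 12735 , 22221 , 35961 , 55035 , 80643
Second differences: 3738 , 6192 , 9486 , 13740 , 19074 , 25608
Third differences: 2454 , 3294 , 4254 , 5334 , 6534
Fourth differences: 840 , 960 , 1080 , 1200
Fifth differences: 120 , 120 , 120
The fifth differences are constant (120).
1200 + 120 = 1320;  6534 + 1320 = 7854;  25608 + 7854 = 33462;  80643 + 33462 = 114105;  216106 + 114105 = 330211

330211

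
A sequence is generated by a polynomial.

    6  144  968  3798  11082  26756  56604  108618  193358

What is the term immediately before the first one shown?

138  824  2830  7284  15674  29848  52014  84740
686  2006  4454  8390  14174  22166  32726
1320  2448  3936  5784  7992  10560
1128  1488  1848  2208  2568
360  360  360  360
The fifth differences are constant at 360.
Work back: 1128 − 360 = 768;  1320 − 768 = 552;  686 − 552 = 134;  138 − 134 = 4;  6 − 4 = 2

2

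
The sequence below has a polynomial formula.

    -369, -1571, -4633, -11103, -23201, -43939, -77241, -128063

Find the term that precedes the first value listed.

First differences: -1202, -3062, -6470, -12098, -20738, -33302, -50822
Second differences: -1860, -3408, -5628, -8640, -12564, -17520
Third differences: -1548, -2220, -3012, -3924, -4956
Fourth differences: -672, -792, -912, -1032
Fifth differences: -120, -120, -120
The fifth differences are constant at -120.
Work back: -672 + 120 = -552;  -1548 + 552 = -996;  -1860 + 996 = -864;  -1202 + 864 = -338;  -369 + 338 = -31

-31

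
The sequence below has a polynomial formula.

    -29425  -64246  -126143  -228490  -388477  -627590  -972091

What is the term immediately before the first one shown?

-11642

Δ: -34821, -61897, -102347, -159987, -239113, -344501
Δ²: -27076, -40450, -57640, -79126, -105388
Δ³: -13374, -17190, -21486, -26262
Δ⁴: -3816, -4296, -4776
Δ⁵: -480, -480
The fifth differences are constant at -480.
Work back: -3816 + 480 = -3336;  -13374 + 3336 = -10038;  -27076 + 10038 = -17038;  -34821 + 17038 = -17783;  -29425 + 17783 = -11642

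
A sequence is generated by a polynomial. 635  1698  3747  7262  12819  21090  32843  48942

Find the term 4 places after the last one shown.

177438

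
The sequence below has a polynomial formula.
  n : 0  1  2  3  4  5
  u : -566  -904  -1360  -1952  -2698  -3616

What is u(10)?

Δ: -338 , -456 , -592 , -746 , -918
Δ²: -118 , -136 , -154 , -172
Δ³: -18 , -18 , -18
Third differences constant at -18.
-172 − 18 = -190;  -918 − 190 = -1108;  -3616 − 1108 = -4724
-190 − 18 = -208;  -1108 − 208 = -1316;  -4724 − 1316 = -6040
-208 − 18 = -226;  -1316 − 226 = -1542;  -6040 − 1542 = -7582
-226 − 18 = -244;  -1542 − 244 = -1786;  -7582 − 1786 = -9368
-244 − 18 = -262;  -1786 − 262 = -2048;  -9368 − 2048 = -11416

-11416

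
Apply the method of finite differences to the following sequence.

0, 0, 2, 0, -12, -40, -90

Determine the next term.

-168

D1: 0  2  -2  -12  -28  -50
D2: 2  -4  -10  -16  -22
D3: -6  -6  -6  -6
The third differences are constant (-6).
-22 − 6 = -28;  -50 − 28 = -78;  -90 − 78 = -168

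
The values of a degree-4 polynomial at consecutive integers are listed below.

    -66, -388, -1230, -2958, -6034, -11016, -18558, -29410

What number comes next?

-44418

Δ: -322, -842, -1728, -3076, -4982, -7542, -10852
Δ²: -520, -886, -1348, -1906, -2560, -3310
Δ³: -366, -462, -558, -654, -750
Δ⁴: -96, -96, -96, -96
Fourth differences constant at -96.
-750 − 96 = -846;  -3310 − 846 = -4156;  -10852 − 4156 = -15008;  -29410 − 15008 = -44418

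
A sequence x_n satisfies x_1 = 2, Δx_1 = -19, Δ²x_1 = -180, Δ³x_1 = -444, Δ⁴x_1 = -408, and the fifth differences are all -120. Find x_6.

Build the table forward from the leading diagonal:
Δ⁵: -120, -120, -120, -120, -120, -120
Δ⁴: -408, -528, -648, -768, -888, -1008
Δ³: -444, -852, -1380, -2028, -2796, -3684
Δ²: -180, -624, -1476, -2856, -4884, -7680
Δ: -19, -199, -823, -2299, -5155, -10039
x: 2, -17, -216, -1039, -3338, -8493

-8493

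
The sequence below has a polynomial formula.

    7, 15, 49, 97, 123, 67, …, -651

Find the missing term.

Using the first 6 terms:
Δ: 8  34  48  26  -56
Δ²: 26  14  -22  -82
Δ³: -12  -36  -60
Δ⁴: -24  -24
Constant fourth difference = -24.
Extend forward: -60 − 24 = -84;  -82 − 84 = -166;  -56 − 166 = -222;  67 − 222 = -155

-155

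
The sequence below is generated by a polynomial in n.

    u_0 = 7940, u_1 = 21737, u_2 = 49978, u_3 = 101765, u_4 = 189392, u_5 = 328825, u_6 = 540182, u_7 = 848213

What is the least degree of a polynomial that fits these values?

5

D1: 13797, 28241, 51787, 87627, 139433, 211357, 308031
D2: 14444, 23546, 35840, 51806, 71924, 96674
D3: 9102, 12294, 15966, 20118, 24750
D4: 3192, 3672, 4152, 4632
D5: 480, 480, 480
The fifth differences are constant, so the polynomial has degree 5.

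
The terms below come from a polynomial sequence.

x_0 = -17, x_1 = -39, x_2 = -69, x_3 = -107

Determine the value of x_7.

First differences: -22 , -30 , -38
Second differences: -8 , -8
The second differences are constant (-8).
-38 − 8 = -46;  -107 − 46 = -153
-46 − 8 = -54;  -153 − 54 = -207
-54 − 8 = -62;  -207 − 62 = -269
-62 − 8 = -70;  -269 − 70 = -339

-339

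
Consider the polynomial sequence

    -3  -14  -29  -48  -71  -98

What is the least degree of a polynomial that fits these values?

-11, -15, -19, -23, -27
-4, -4, -4, -4
The second differences are constant, so the polynomial has degree 2.

2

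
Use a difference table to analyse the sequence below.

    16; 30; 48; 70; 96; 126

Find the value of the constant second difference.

4

First differences: 14, 18, 22, 26, 30
Second differences: 4, 4, 4, 4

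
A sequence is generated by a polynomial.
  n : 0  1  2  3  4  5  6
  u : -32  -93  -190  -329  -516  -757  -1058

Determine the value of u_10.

D1: -61  -97  -139  -187  -241  -301
D2: -36  -42  -48  -54  -60
D3: -6  -6  -6  -6
Constant third difference = -6, so extend:
-60 − 6 = -66;  -301 − 66 = -367;  -1058 − 367 = -1425
-66 − 6 = -72;  -367 − 72 = -439;  -1425 − 439 = -1864
-72 − 6 = -78;  -439 − 78 = -517;  -1864 − 517 = -2381
-78 − 6 = -84;  -517 − 84 = -601;  -2381 − 601 = -2982

-2982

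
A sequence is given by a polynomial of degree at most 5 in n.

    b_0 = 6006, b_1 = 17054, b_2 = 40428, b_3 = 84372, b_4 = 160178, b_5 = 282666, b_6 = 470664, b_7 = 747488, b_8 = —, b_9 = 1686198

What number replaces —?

1141422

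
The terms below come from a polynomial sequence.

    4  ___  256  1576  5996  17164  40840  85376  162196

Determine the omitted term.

20

Using the last 7 terms:
Δ: 1320  4420  11168  23676  44536  76820
Δ²: 3100  6748  12508  20860  32284
Δ³: 3648  5760  8352  11424
Δ⁴: 2112  2592  3072
Δ⁵: 480  480
Constant fifth difference = 480.
Extend backward: 2112 − 480 = 1632;  3648 − 1632 = 2016;  3100 − 2016 = 1084;  1320 − 1084 = 236;  256 − 236 = 20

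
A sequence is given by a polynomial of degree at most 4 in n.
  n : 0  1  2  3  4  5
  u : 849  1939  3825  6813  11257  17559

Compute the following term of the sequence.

26169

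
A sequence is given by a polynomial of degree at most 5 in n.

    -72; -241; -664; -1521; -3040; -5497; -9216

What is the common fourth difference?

-48

Δ: -169, -423, -857, -1519, -2457, -3719
Δ²: -254, -434, -662, -938, -1262
Δ³: -180, -228, -276, -324
Δ⁴: -48, -48, -48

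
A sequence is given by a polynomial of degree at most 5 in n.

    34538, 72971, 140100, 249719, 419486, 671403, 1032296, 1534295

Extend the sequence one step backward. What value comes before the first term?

Δ: 38433, 67129, 109619, 169767, 251917, 360893, 501999
Δ²: 28696, 42490, 60148, 82150, 108976, 141106
Δ³: 13794, 17658, 22002, 26826, 32130
Δ⁴: 3864, 4344, 4824, 5304
Δ⁵: 480, 480, 480
The fifth differences are constant at 480.
Work back: 3864 − 480 = 3384;  13794 − 3384 = 10410;  28696 − 10410 = 18286;  38433 − 18286 = 20147;  34538 − 20147 = 14391

14391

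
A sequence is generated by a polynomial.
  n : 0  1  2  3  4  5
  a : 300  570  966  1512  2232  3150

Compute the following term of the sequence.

Δ: 270 , 396 , 546 , 720 , 918
Δ²: 126 , 150 , 174 , 198
Δ³: 24 , 24 , 24
The third differences are constant (24).
198 + 24 = 222;  918 + 222 = 1140;  3150 + 1140 = 4290

4290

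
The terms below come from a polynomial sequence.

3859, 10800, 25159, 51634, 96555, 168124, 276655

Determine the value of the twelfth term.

1912810

Δ: 6941  14359  26475  44921  71569  108531
Δ²: 7418  12116  18446  26648  36962
Δ³: 4698  6330  8202  10314
Δ⁴: 1632  1872  2112
Δ⁵: 240  240
Constant fifth difference = 240, so extend:
2112 + 240 = 2352;  10314 + 2352 = 12666;  36962 + 12666 = 49628;  108531 + 49628 = 158159;  276655 + 158159 = 434814
2352 + 240 = 2592;  12666 + 2592 = 15258;  49628 + 15258 = 64886;  158159 + 64886 = 223045;  434814 + 223045 = 657859
2592 + 240 = 2832;  15258 + 2832 = 18090;  64886 + 18090 = 82976;  223045 + 82976 = 306021;  657859 + 306021 = 963880
2832 + 240 = 3072;  18090 + 3072 = 21162;  82976 + 21162 = 104138;  306021 + 104138 = 410159;  963880 + 410159 = 1374039
3072 + 240 = 3312;  21162 + 3312 = 24474;  104138 + 24474 = 128612;  410159 + 128612 = 538771;  1374039 + 538771 = 1912810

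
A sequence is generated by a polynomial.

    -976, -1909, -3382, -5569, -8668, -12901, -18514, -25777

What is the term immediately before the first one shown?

-433

Δ: -933, -1473, -2187, -3099, -4233, -5613, -7263
Δ²: -540, -714, -912, -1134, -1380, -1650
Δ³: -174, -198, -222, -246, -270
Δ⁴: -24, -24, -24, -24
The fourth differences are constant at -24.
Work back: -174 + 24 = -150;  -540 + 150 = -390;  -933 + 390 = -543;  -976 + 543 = -433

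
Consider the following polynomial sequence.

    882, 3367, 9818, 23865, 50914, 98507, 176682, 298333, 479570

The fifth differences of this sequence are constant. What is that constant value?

360

Δ: 2485, 6451, 14047, 27049, 47593, 78175, 121651, 181237
Δ²: 3966, 7596, 13002, 20544, 30582, 43476, 59586
Δ³: 3630, 5406, 7542, 10038, 12894, 16110
Δ⁴: 1776, 2136, 2496, 2856, 3216
Δ⁵: 360, 360, 360, 360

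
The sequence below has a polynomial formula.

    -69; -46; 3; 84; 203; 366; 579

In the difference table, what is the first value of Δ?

23

First differences: 23, 49, 81, 119, 163, 213
Second differences: 26, 32, 38, 44, 50
Third differences: 6, 6, 6, 6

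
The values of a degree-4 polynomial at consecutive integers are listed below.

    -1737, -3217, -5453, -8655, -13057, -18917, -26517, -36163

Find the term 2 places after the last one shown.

-62937

First differences: -1480 , -2236 , -3202 , -4402 , -5860 , -7600 , -9646
Second differences: -756 , -966 , -1200 , -1458 , -1740 , -2046
Third differences: -210 , -234 , -258 , -282 , -306
Fourth differences: -24 , -24 , -24 , -24
The fourth differences are constant (-24).
-306 − 24 = -330;  -2046 − 330 = -2376;  -9646 − 2376 = -12022;  -36163 − 12022 = -48185
-330 − 24 = -354;  -2376 − 354 = -2730;  -12022 − 2730 = -14752;  -48185 − 14752 = -62937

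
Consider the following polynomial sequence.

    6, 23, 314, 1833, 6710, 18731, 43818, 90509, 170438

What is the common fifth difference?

D1: 17, 291, 1519, 4877, 12021, 25087, 46691, 79929
D2: 274, 1228, 3358, 7144, 13066, 21604, 33238
D3: 954, 2130, 3786, 5922, 8538, 11634
D4: 1176, 1656, 2136, 2616, 3096
D5: 480, 480, 480, 480

480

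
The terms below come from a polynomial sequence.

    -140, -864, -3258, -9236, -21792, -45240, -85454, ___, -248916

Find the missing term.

Using the first 7 terms:
-724, -2394, -5978, -12556, -23448, -40214
-1670, -3584, -6578, -10892, -16766
-1914, -2994, -4314, -5874
-1080, -1320, -1560
-240, -240
Constant fifth difference = -240.
Extend forward: -1560 − 240 = -1800;  -5874 − 1800 = -7674;  -16766 − 7674 = -24440;  -40214 − 24440 = -64654;  -85454 − 64654 = -150108

-150108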